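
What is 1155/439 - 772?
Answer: -337753/439 ≈ -769.37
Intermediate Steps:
1155/439 - 772 = -337753/439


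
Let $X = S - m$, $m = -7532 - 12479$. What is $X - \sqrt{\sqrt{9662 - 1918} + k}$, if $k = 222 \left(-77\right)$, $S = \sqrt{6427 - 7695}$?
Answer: $20011 - i \sqrt{17006} + 2 i \sqrt{317} \approx 20011.0 - 94.798 i$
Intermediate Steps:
$S = 2 i \sqrt{317}$ ($S = \sqrt{-1268} = 2 i \sqrt{317} \approx 35.609 i$)
$m = -20011$ ($m = -7532 - 12479 = -20011$)
$k = -17094$
$X = 20011 + 2 i \sqrt{317}$ ($X = 2 i \sqrt{317} - -20011 = 2 i \sqrt{317} + 20011 = 20011 + 2 i \sqrt{317} \approx 20011.0 + 35.609 i$)
$X - \sqrt{\sqrt{9662 - 1918} + k} = \left(20011 + 2 i \sqrt{317}\right) - \sqrt{\sqrt{9662 - 1918} - 17094} = \left(20011 + 2 i \sqrt{317}\right) - \sqrt{\sqrt{7744} - 17094} = \left(20011 + 2 i \sqrt{317}\right) - \sqrt{88 - 17094} = \left(20011 + 2 i \sqrt{317}\right) - \sqrt{-17006} = \left(20011 + 2 i \sqrt{317}\right) - i \sqrt{17006} = 20011 - i \sqrt{17006} + 2 i \sqrt{317}$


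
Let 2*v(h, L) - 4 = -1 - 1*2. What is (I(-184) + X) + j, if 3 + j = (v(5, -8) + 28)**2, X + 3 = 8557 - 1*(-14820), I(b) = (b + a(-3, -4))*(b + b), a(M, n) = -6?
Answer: 376413/4 ≈ 94103.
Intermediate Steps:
I(b) = 2*b*(-6 + b) (I(b) = (b - 6)*(b + b) = (-6 + b)*(2*b) = 2*b*(-6 + b))
X = 23374 (X = -3 + (8557 - 1*(-14820)) = -3 + (8557 + 14820) = -3 + 23377 = 23374)
v(h, L) = 1/2 (v(h, L) = 2 + (-1 - 1*2)/2 = 2 + (-1 - 2)/2 = 2 + (1/2)*(-3) = 2 - 3/2 = 1/2)
j = 3237/4 (j = -3 + (1/2 + 28)**2 = -3 + (57/2)**2 = -3 + 3249/4 = 3237/4 ≈ 809.25)
(I(-184) + X) + j = (2*(-184)*(-6 - 184) + 23374) + 3237/4 = (2*(-184)*(-190) + 23374) + 3237/4 = (69920 + 23374) + 3237/4 = 93294 + 3237/4 = 376413/4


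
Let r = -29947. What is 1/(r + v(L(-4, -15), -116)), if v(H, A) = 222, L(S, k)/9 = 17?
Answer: -1/29725 ≈ -3.3642e-5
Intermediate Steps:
L(S, k) = 153 (L(S, k) = 9*17 = 153)
1/(r + v(L(-4, -15), -116)) = 1/(-29947 + 222) = 1/(-29725) = -1/29725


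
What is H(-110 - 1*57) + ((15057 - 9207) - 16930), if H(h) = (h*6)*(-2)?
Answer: -9076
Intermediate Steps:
H(h) = -12*h (H(h) = (6*h)*(-2) = -12*h)
H(-110 - 1*57) + ((15057 - 9207) - 16930) = -12*(-110 - 1*57) + ((15057 - 9207) - 16930) = -12*(-110 - 57) + (5850 - 16930) = -12*(-167) - 11080 = 2004 - 11080 = -9076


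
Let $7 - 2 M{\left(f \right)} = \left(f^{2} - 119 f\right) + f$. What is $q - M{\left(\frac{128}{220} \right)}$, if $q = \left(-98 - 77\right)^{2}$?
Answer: $\frac{185053419}{6050} \approx 30587.0$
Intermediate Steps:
$M{\left(f \right)} = \frac{7}{2} + 59 f - \frac{f^{2}}{2}$ ($M{\left(f \right)} = \frac{7}{2} - \frac{\left(f^{2} - 119 f\right) + f}{2} = \frac{7}{2} - \frac{f^{2} - 118 f}{2} = \frac{7}{2} - \left(\frac{f^{2}}{2} - 59 f\right) = \frac{7}{2} + 59 f - \frac{f^{2}}{2}$)
$q = 30625$ ($q = \left(-175\right)^{2} = 30625$)
$q - M{\left(\frac{128}{220} \right)} = 30625 - \left(\frac{7}{2} + 59 \cdot \frac{128}{220} - \frac{\left(\frac{128}{220}\right)^{2}}{2}\right) = 30625 - \left(\frac{7}{2} + 59 \cdot 128 \cdot \frac{1}{220} - \frac{\left(128 \cdot \frac{1}{220}\right)^{2}}{2}\right) = 30625 - \left(\frac{7}{2} + 59 \cdot \frac{32}{55} - \frac{\left(\frac{32}{55}\right)^{2}}{2}\right) = 30625 - \left(\frac{7}{2} + \frac{1888}{55} - \frac{512}{3025}\right) = 30625 - \frac{227831}{6050} = \frac{185053419}{6050}$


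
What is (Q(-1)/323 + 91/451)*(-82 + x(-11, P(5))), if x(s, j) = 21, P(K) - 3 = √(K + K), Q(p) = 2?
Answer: -1847995/145673 ≈ -12.686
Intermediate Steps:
P(K) = 3 + √2*√K (P(K) = 3 + √(K + K) = 3 + √(2*K) = 3 + √2*√K)
(Q(-1)/323 + 91/451)*(-82 + x(-11, P(5))) = (2/323 + 91/451)*(-82 + 21) = (2*(1/323) + 91*(1/451))*(-61) = (2/323 + 91/451)*(-61) = (30295/145673)*(-61) = -1847995/145673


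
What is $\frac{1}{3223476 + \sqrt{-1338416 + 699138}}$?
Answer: $\frac{1611738}{5195399080927} - \frac{i \sqrt{639278}}{10390798161854} \approx 3.1022 \cdot 10^{-7} - 7.6948 \cdot 10^{-11} i$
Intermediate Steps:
$\frac{1}{3223476 + \sqrt{-1338416 + 699138}} = \frac{1}{3223476 + \sqrt{-639278}} = \frac{1}{3223476 + i \sqrt{639278}}$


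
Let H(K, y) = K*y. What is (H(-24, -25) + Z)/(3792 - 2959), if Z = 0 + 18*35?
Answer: 1230/833 ≈ 1.4766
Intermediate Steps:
Z = 630 (Z = 0 + 630 = 630)
(H(-24, -25) + Z)/(3792 - 2959) = (-24*(-25) + 630)/(3792 - 2959) = (600 + 630)/833 = 1230*(1/833) = 1230/833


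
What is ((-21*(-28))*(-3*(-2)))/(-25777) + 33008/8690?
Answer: 410094448/112001065 ≈ 3.6615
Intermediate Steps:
((-21*(-28))*(-3*(-2)))/(-25777) + 33008/8690 = (588*6)*(-1/25777) + 33008*(1/8690) = 3528*(-1/25777) + 16504/4345 = -3528/25777 + 16504/4345 = 410094448/112001065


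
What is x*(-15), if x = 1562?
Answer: -23430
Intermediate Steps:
x*(-15) = 1562*(-15) = -23430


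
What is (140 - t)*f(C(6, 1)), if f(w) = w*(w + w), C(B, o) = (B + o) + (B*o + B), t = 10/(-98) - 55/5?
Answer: 5345688/49 ≈ 1.0910e+5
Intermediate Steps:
t = -544/49 (t = 10*(-1/98) - 55*⅕ = -5/49 - 11 = -544/49 ≈ -11.102)
C(B, o) = o + 2*B + B*o (C(B, o) = (B + o) + (B + B*o) = o + 2*B + B*o)
f(w) = 2*w² (f(w) = w*(2*w) = 2*w²)
(140 - t)*f(C(6, 1)) = (140 - 1*(-544/49))*(2*(1 + 2*6 + 6*1)²) = (140 + 544/49)*(2*(1 + 12 + 6)²) = 7404*(2*19²)/49 = 7404*(2*361)/49 = (7404/49)*722 = 5345688/49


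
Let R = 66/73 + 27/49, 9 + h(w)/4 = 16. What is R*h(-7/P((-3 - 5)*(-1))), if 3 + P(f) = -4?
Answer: 20820/511 ≈ 40.744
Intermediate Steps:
P(f) = -7 (P(f) = -3 - 4 = -7)
h(w) = 28 (h(w) = -36 + 4*16 = -36 + 64 = 28)
R = 5205/3577 (R = 66*(1/73) + 27*(1/49) = 66/73 + 27/49 = 5205/3577 ≈ 1.4551)
R*h(-7/P((-3 - 5)*(-1))) = (5205/3577)*28 = 20820/511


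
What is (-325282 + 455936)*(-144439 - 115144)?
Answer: -33915557282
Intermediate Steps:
(-325282 + 455936)*(-144439 - 115144) = 130654*(-259583) = -33915557282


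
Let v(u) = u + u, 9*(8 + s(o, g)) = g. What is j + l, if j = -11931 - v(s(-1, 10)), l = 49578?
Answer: 338947/9 ≈ 37661.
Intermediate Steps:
s(o, g) = -8 + g/9
v(u) = 2*u
j = -107255/9 (j = -11931 - 2*(-8 + (1/9)*10) = -11931 - 2*(-8 + 10/9) = -11931 - 2*(-62)/9 = -11931 - 1*(-124/9) = -11931 + 124/9 = -107255/9 ≈ -11917.)
j + l = -107255/9 + 49578 = 338947/9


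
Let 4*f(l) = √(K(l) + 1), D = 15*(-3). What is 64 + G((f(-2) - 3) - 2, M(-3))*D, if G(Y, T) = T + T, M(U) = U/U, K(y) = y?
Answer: -26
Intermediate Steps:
D = -45
f(l) = √(1 + l)/4 (f(l) = √(l + 1)/4 = √(1 + l)/4)
M(U) = 1
G(Y, T) = 2*T
64 + G((f(-2) - 3) - 2, M(-3))*D = 64 + (2*1)*(-45) = 64 + 2*(-45) = 64 - 90 = -26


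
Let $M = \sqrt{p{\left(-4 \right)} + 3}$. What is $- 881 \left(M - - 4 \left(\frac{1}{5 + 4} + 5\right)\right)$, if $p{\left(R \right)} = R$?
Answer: $- \frac{162104}{9} - 881 i \approx -18012.0 - 881.0 i$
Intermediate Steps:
$M = i$ ($M = \sqrt{-4 + 3} = \sqrt{-1} = i \approx 1.0 i$)
$- 881 \left(M - - 4 \left(\frac{1}{5 + 4} + 5\right)\right) = - 881 \left(i - - 4 \left(\frac{1}{5 + 4} + 5\right)\right) = - 881 \left(i - - 4 \left(\frac{1}{9} + 5\right)\right) = - 881 \left(i - \left(-4\right) \frac{46}{9}\right) = - 881 \left(i - - \frac{184}{9}\right) = - 881 \left(i + \frac{184}{9}\right) = - 881 \left(\frac{184}{9} + i\right) = - \frac{162104}{9} - 881 i$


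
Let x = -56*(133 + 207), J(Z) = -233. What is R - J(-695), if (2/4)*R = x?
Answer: -37847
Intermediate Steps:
x = -19040 (x = -56*340 = -19040)
R = -38080 (R = 2*(-19040) = -38080)
R - J(-695) = -38080 - 1*(-233) = -38080 + 233 = -37847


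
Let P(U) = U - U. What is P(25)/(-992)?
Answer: 0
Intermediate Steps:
P(U) = 0
P(25)/(-992) = 0/(-992) = 0*(-1/992) = 0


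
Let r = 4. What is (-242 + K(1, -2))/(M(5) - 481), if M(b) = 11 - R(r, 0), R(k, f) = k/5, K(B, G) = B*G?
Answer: 610/1177 ≈ 0.51827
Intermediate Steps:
R(k, f) = k/5 (R(k, f) = k*(1/5) = k/5)
M(b) = 51/5 (M(b) = 11 - 4/5 = 51/5)
(-242 + K(1, -2))/(M(5) - 481) = (-242 + 1*(-2))/(51/5 - 481) = (-242 - 2)/(-2354/5) = -244*(-5/2354) = 610/1177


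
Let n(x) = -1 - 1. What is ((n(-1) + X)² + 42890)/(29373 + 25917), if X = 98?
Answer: 26053/27645 ≈ 0.94241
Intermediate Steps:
n(x) = -2
((n(-1) + X)² + 42890)/(29373 + 25917) = ((-2 + 98)² + 42890)/(29373 + 25917) = (96² + 42890)/55290 = (9216 + 42890)*(1/55290) = 52106*(1/55290) = 26053/27645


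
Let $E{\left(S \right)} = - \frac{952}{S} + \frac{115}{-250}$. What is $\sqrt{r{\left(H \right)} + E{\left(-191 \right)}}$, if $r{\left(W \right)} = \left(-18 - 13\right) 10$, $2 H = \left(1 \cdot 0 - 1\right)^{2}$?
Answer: $\frac{i \sqrt{1114405926}}{1910} \approx 17.478 i$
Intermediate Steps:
$H = \frac{1}{2}$ ($H = \frac{\left(1 \cdot 0 - 1\right)^{2}}{2} = \frac{\left(0 - 1\right)^{2}}{2} = \frac{\left(-1\right)^{2}}{2} = \frac{1}{2} \cdot 1 = \frac{1}{2} \approx 0.5$)
$r{\left(W \right)} = -310$ ($r{\left(W \right)} = \left(-31\right) 10 = -310$)
$E{\left(S \right)} = - \frac{23}{50} - \frac{952}{S}$ ($E{\left(S \right)} = - \frac{952}{S} + 115 \left(- \frac{1}{250}\right) = - \frac{952}{S} - \frac{23}{50} = - \frac{23}{50} - \frac{952}{S}$)
$\sqrt{r{\left(H \right)} + E{\left(-191 \right)}} = \sqrt{-310 - \left(\frac{23}{50} + \frac{952}{-191}\right)} = \sqrt{-310 - - \frac{43207}{9550}} = \sqrt{-310 + \left(- \frac{23}{50} + \frac{952}{191}\right)} = \sqrt{-310 + \frac{43207}{9550}} = \sqrt{- \frac{2917293}{9550}} = \frac{i \sqrt{1114405926}}{1910}$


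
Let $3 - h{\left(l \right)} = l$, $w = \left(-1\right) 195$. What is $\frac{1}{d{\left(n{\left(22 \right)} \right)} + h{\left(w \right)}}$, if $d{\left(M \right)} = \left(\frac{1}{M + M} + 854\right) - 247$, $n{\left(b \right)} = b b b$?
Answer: $\frac{21296}{17143281} \approx 0.0012422$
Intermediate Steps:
$n{\left(b \right)} = b^{3}$ ($n{\left(b \right)} = b^{2} b = b^{3}$)
$w = -195$
$h{\left(l \right)} = 3 - l$
$d{\left(M \right)} = 607 + \frac{1}{2 M}$ ($d{\left(M \right)} = \left(\frac{1}{2 M} + 854\right) - 247 = \left(854 + \frac{1}{2 M}\right) - 247 = 607 + \frac{1}{2 M}$)
$\frac{1}{d{\left(n{\left(22 \right)} \right)} + h{\left(w \right)}} = \frac{1}{\left(607 + \frac{1}{2 \cdot 22^{3}}\right) + \left(3 - -195\right)} = \frac{1}{\left(607 + \frac{1}{2 \cdot 10648}\right) + \left(3 + 195\right)} = \frac{1}{\left(607 + \frac{1}{2} \cdot \frac{1}{10648}\right) + 198} = \frac{1}{\left(607 + \frac{1}{21296}\right) + 198} = \frac{1}{\frac{12926673}{21296} + 198} = \frac{1}{\frac{17143281}{21296}} = \frac{21296}{17143281}$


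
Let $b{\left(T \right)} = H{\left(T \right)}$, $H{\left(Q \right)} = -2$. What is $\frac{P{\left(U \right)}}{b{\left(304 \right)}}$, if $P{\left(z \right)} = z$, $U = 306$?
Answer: $-153$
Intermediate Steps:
$b{\left(T \right)} = -2$
$\frac{P{\left(U \right)}}{b{\left(304 \right)}} = \frac{306}{-2} = 306 \left(- \frac{1}{2}\right) = -153$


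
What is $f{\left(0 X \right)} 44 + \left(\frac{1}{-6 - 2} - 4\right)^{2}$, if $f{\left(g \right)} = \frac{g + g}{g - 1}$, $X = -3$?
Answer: $\frac{1089}{64} \approx 17.016$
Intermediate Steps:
$f{\left(g \right)} = \frac{2 g}{-1 + g}$
$f{\left(0 X \right)} 44 + \left(\frac{1}{-6 - 2} - 4\right)^{2} = \frac{2 \cdot 0 \left(-3\right)}{-1 + 0 \left(-3\right)} 44 + \left(\frac{1}{-6 - 2} - 4\right)^{2} = 2 \cdot 0 \frac{1}{-1 + 0} \cdot 44 + \left(\frac{1}{-8} - 4\right)^{2} = 2 \cdot 0 \frac{1}{-1} \cdot 44 + \left(- \frac{1}{8} - 4\right)^{2} = 2 \cdot 0 \left(-1\right) 44 + \left(- \frac{33}{8}\right)^{2} = 0 \cdot 44 + \frac{1089}{64} = 0 + \frac{1089}{64} = \frac{1089}{64}$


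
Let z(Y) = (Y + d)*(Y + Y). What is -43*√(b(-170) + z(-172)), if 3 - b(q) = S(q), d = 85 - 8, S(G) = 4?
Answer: -129*√3631 ≈ -7773.3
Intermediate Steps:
d = 77
b(q) = -1 (b(q) = 3 - 1*4 = 3 - 4 = -1)
z(Y) = 2*Y*(77 + Y) (z(Y) = (Y + 77)*(Y + Y) = (77 + Y)*(2*Y) = 2*Y*(77 + Y))
-43*√(b(-170) + z(-172)) = -43*√(-1 + 2*(-172)*(77 - 172)) = -43*√(-1 + 2*(-172)*(-95)) = -43*√(-1 + 32680) = -129*√3631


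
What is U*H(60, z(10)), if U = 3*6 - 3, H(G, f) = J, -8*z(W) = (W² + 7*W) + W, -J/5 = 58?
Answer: -4350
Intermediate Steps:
J = -290 (J = -5*58 = -290)
z(W) = -W - W²/8 (z(W) = -((W² + 7*W) + W)/8 = -(W² + 8*W)/8 = -W - W²/8)
H(G, f) = -290
U = 15 (U = 18 - 3 = 15)
U*H(60, z(10)) = 15*(-290) = -4350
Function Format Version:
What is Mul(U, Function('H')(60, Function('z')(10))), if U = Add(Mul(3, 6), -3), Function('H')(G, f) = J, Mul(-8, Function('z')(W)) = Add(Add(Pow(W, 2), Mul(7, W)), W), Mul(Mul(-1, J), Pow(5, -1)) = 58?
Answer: -4350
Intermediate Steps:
J = -290 (J = Mul(-5, 58) = -290)
Function('z')(W) = Add(Mul(-1, W), Mul(Rational(-1, 8), Pow(W, 2))) (Function('z')(W) = Mul(Rational(-1, 8), Add(Add(Pow(W, 2), Mul(7, W)), W)) = Mul(Rational(-1, 8), Add(Pow(W, 2), Mul(8, W))) = Add(Mul(-1, W), Mul(Rational(-1, 8), Pow(W, 2))))
Function('H')(G, f) = -290
U = 15 (U = Add(18, -3) = 15)
Mul(U, Function('H')(60, Function('z')(10))) = Mul(15, -290) = -4350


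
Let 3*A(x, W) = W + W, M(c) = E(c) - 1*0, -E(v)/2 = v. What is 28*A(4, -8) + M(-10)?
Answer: -388/3 ≈ -129.33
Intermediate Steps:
E(v) = -2*v
M(c) = -2*c (M(c) = -2*c - 1*0 = -2*c + 0 = -2*c)
A(x, W) = 2*W/3 (A(x, W) = (W + W)/3 = (2*W)/3 = 2*W/3)
28*A(4, -8) + M(-10) = 28*((⅔)*(-8)) - 2*(-10) = 28*(-16/3) + 20 = -448/3 + 20 = -388/3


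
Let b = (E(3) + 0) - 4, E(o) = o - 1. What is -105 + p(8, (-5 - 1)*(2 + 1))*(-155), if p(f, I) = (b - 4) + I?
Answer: 3615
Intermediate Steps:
E(o) = -1 + o
b = -2 (b = ((-1 + 3) + 0) - 4 = (2 + 0) - 4 = 2 - 4 = -2)
p(f, I) = -6 + I (p(f, I) = (-2 - 4) + I = -6 + I)
-105 + p(8, (-5 - 1)*(2 + 1))*(-155) = -105 + (-6 + (-5 - 1)*(2 + 1))*(-155) = -105 + (-6 - 6*3)*(-155) = -105 + (-6 - 18)*(-155) = -105 - 24*(-155) = -105 + 3720 = 3615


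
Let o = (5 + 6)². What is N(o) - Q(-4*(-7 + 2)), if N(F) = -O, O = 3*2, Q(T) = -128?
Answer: 122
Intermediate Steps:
O = 6
o = 121 (o = 11² = 121)
N(F) = -6 (N(F) = -1*6 = -6)
N(o) - Q(-4*(-7 + 2)) = -6 - 1*(-128) = -6 + 128 = 122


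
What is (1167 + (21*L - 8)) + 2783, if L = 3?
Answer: 4005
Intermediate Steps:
(1167 + (21*L - 8)) + 2783 = (1167 + (21*3 - 8)) + 2783 = (1167 + (63 - 8)) + 2783 = (1167 + 55) + 2783 = 1222 + 2783 = 4005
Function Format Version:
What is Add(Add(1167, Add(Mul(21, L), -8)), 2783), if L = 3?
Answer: 4005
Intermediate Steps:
Add(Add(1167, Add(Mul(21, L), -8)), 2783) = Add(Add(1167, Add(Mul(21, 3), -8)), 2783) = Add(Add(1167, Add(63, -8)), 2783) = Add(Add(1167, 55), 2783) = Add(1222, 2783) = 4005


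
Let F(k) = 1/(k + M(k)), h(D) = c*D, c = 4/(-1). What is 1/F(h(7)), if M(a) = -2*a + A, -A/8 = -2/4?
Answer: 32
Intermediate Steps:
c = -4 (c = 4*(-1) = -4)
A = 4 (A = -(-16)/4 = -8*(-½) = 4)
h(D) = -4*D
M(a) = 4 - 2*a (M(a) = -2*a + 4 = 4 - 2*a)
F(k) = 1/(4 - k) (F(k) = 1/(k + (4 - 2*k)) = 1/(4 - k))
1/F(h(7)) = 1/(1/(4 - (-4)*7)) = 1/(1/(4 - 1*(-28))) = 1/(1/(4 + 28)) = 1/(1/32) = 32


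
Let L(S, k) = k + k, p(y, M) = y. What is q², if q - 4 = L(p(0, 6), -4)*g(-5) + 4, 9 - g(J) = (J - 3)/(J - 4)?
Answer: 262144/81 ≈ 3236.3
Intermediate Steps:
L(S, k) = 2*k
g(J) = 9 - (-3 + J)/(-4 + J) (g(J) = 9 - (J - 3)/(J - 4) = 9 - (-3 + J)/(-4 + J))
q = -512/9 (q = 4 + ((2*(-4))*((-33 + 8*(-5))/(-4 - 5)) + 4) = 4 + (-8*(-33 - 40)/(-9) + 4) = 4 + (-(-8)*(-73)/9 + 4) = 4 + (-8*73/9 + 4) = 4 + (-584/9 + 4) = 4 - 548/9 = -512/9 ≈ -56.889)
q² = (-512/9)² = 262144/81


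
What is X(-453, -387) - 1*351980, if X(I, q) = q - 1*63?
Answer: -352430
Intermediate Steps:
X(I, q) = -63 + q (X(I, q) = q - 63 = -63 + q)
X(-453, -387) - 1*351980 = (-63 - 387) - 1*351980 = -450 - 351980 = -352430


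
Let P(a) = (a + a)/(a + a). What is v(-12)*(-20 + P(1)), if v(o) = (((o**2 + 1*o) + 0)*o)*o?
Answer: -361152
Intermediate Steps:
P(a) = 1 (P(a) = (2*a)/((2*a)) = (2*a)*(1/(2*a)) = 1)
v(o) = o**2*(o + o**2) (v(o) = (((o**2 + o) + 0)*o)*o = (((o + o**2) + 0)*o)*o = ((o + o**2)*o)*o = (o*(o + o**2))*o = o**2*(o + o**2))
v(-12)*(-20 + P(1)) = ((-12)**3*(1 - 12))*(-20 + 1) = -1728*(-11)*(-19) = 19008*(-19) = -361152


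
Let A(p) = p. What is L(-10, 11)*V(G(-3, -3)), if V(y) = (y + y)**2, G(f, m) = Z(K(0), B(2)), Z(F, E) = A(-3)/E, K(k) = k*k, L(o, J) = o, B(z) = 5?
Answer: -72/5 ≈ -14.400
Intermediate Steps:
K(k) = k**2
Z(F, E) = -3/E
G(f, m) = -3/5
V(y) = 4*y**2 (V(y) = (2*y)**2 = 4*y**2)
L(-10, 11)*V(G(-3, -3)) = -40*(-3/5)**2 = -40*9/25 = -10*36/25 = -72/5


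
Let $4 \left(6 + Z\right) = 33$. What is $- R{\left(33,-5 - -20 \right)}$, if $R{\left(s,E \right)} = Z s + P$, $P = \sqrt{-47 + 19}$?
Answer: $- \frac{297}{4} - 2 i \sqrt{7} \approx -74.25 - 5.2915 i$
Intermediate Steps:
$Z = \frac{9}{4}$ ($Z = -6 + \frac{1}{4} \cdot 33 = -6 + \frac{33}{4} = \frac{9}{4} \approx 2.25$)
$P = 2 i \sqrt{7}$ ($P = \sqrt{-28} = 2 i \sqrt{7} \approx 5.2915 i$)
$R{\left(s,E \right)} = \frac{9 s}{4} + 2 i \sqrt{7}$
$- R{\left(33,-5 - -20 \right)} = - (\frac{9}{4} \cdot 33 + 2 i \sqrt{7}) = - (\frac{297}{4} + 2 i \sqrt{7}) = - \frac{297}{4} - 2 i \sqrt{7}$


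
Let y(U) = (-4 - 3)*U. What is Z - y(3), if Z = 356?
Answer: 377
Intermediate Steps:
y(U) = -7*U
Z - y(3) = 356 - (-7)*3 = 356 - 1*(-21) = 356 + 21 = 377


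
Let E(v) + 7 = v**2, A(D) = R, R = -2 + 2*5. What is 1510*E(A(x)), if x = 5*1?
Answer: 86070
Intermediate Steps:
R = 8 (R = -2 + 10 = 8)
x = 5
A(D) = 8
E(v) = -7 + v**2
1510*E(A(x)) = 1510*(-7 + 8**2) = 1510*(-7 + 64) = 1510*57 = 86070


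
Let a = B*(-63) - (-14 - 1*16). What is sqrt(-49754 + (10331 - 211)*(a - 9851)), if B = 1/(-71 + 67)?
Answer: 2*I*sqrt(24819721) ≈ 9963.9*I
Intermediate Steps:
B = -1/4 (B = 1/(-4) = -1/4 ≈ -0.25000)
a = 183/4 (a = -1/4*(-63) - (-14 - 1*16) = 63/4 - (-14 - 16) = 63/4 - 1*(-30) = 63/4 + 30 = 183/4 ≈ 45.750)
sqrt(-49754 + (10331 - 211)*(a - 9851)) = sqrt(-49754 + (10331 - 211)*(183/4 - 9851)) = sqrt(-49754 + 10120*(-39221/4)) = sqrt(-49754 - 99229130) = sqrt(-99278884) = 2*I*sqrt(24819721)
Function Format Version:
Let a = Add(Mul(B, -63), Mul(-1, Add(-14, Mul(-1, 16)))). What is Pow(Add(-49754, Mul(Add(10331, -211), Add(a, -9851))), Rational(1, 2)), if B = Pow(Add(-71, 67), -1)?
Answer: Mul(2, I, Pow(24819721, Rational(1, 2))) ≈ Mul(9963.9, I)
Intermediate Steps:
B = Rational(-1, 4) (B = Pow(-4, -1) = Rational(-1, 4) ≈ -0.25000)
a = Rational(183, 4) (a = Add(Mul(Rational(-1, 4), -63), Mul(-1, Add(-14, Mul(-1, 16)))) = Add(Rational(63, 4), Mul(-1, Add(-14, -16))) = Add(Rational(63, 4), Mul(-1, -30)) = Add(Rational(63, 4), 30) = Rational(183, 4) ≈ 45.750)
Pow(Add(-49754, Mul(Add(10331, -211), Add(a, -9851))), Rational(1, 2)) = Pow(Add(-49754, Mul(Add(10331, -211), Add(Rational(183, 4), -9851))), Rational(1, 2)) = Pow(Add(-49754, Mul(10120, Rational(-39221, 4))), Rational(1, 2)) = Pow(Add(-49754, -99229130), Rational(1, 2)) = Pow(-99278884, Rational(1, 2)) = Mul(2, I, Pow(24819721, Rational(1, 2)))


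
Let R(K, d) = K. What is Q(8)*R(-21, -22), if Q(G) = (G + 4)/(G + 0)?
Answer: -63/2 ≈ -31.500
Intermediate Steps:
Q(G) = (4 + G)/G
Q(8)*R(-21, -22) = ((4 + 8)/8)*(-21) = ((⅛)*12)*(-21) = (3/2)*(-21) = -63/2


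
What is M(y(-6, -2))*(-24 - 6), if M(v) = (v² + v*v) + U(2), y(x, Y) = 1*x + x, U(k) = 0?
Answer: -8640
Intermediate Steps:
y(x, Y) = 2*x (y(x, Y) = x + x = 2*x)
M(v) = 2*v² (M(v) = (v² + v*v) + 0 = (v² + v²) + 0 = 2*v² + 0 = 2*v²)
M(y(-6, -2))*(-24 - 6) = (2*(2*(-6))²)*(-24 - 6) = (2*(-12)²)*(-30) = (2*144)*(-30) = 288*(-30) = -8640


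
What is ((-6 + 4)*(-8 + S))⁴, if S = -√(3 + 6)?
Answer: 234256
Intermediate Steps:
S = -3 (S = -√9 = -1*3 = -3)
((-6 + 4)*(-8 + S))⁴ = ((-6 + 4)*(-8 - 3))⁴ = (-2*(-11))⁴ = 22⁴ = 234256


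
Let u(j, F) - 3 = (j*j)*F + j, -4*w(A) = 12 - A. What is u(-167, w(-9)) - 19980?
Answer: -666245/4 ≈ -1.6656e+5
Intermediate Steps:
w(A) = -3 + A/4 (w(A) = -(12 - A)/4 = -3 + A/4)
u(j, F) = 3 + j + F*j² (u(j, F) = 3 + ((j*j)*F + j) = 3 + (j²*F + j) = 3 + (F*j² + j) = 3 + (j + F*j²) = 3 + j + F*j²)
u(-167, w(-9)) - 19980 = (3 - 167 + (-3 + (¼)*(-9))*(-167)²) - 19980 = (3 - 167 + (-3 - 9/4)*27889) - 19980 = (3 - 167 - 21/4*27889) - 19980 = (3 - 167 - 585669/4) - 19980 = -586325/4 - 19980 = -666245/4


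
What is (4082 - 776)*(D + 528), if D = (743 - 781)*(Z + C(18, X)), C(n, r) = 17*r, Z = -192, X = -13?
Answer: 53629932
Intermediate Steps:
D = 15694 (D = (743 - 781)*(-192 + 17*(-13)) = -38*(-192 - 221) = -38*(-413) = 15694)
(4082 - 776)*(D + 528) = (4082 - 776)*(15694 + 528) = 3306*16222 = 53629932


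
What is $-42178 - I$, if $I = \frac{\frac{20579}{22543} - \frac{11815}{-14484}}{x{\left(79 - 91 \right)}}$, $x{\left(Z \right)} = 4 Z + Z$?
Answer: $- \frac{48605816391787}{1152398160} \approx -42178.0$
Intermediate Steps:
$x{\left(Z \right)} = 5 Z$
$I = - \frac{33200693}{1152398160}$ ($I = \frac{\frac{20579}{22543} - \frac{11815}{-14484}}{5 \left(79 - 91\right)} = \frac{20579 \cdot \frac{1}{22543} - - \frac{695}{852}}{5 \left(79 - 91\right)} = \frac{\frac{20579}{22543} + \frac{695}{852}}{5 \left(-12\right)} = \frac{33200693}{19206636 \left(-60\right)} = \frac{33200693}{19206636} \left(- \frac{1}{60}\right) = - \frac{33200693}{1152398160} \approx -0.02881$)
$-42178 - I = -42178 - - \frac{33200693}{1152398160} = -42178 + \frac{33200693}{1152398160} = - \frac{48605816391787}{1152398160}$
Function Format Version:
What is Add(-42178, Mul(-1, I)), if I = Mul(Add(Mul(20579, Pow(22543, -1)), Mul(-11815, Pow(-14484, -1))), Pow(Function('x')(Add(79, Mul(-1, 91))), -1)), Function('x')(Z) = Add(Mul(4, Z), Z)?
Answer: Rational(-48605816391787, 1152398160) ≈ -42178.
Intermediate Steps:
Function('x')(Z) = Mul(5, Z)
I = Rational(-33200693, 1152398160) (I = Mul(Add(Mul(20579, Pow(22543, -1)), Mul(-11815, Pow(-14484, -1))), Pow(Mul(5, Add(79, Mul(-1, 91))), -1)) = Mul(Add(Mul(20579, Rational(1, 22543)), Mul(-11815, Rational(-1, 14484))), Pow(Mul(5, Add(79, -91)), -1)) = Mul(Add(Rational(20579, 22543), Rational(695, 852)), Pow(Mul(5, -12), -1)) = Mul(Rational(33200693, 19206636), Pow(-60, -1)) = Mul(Rational(33200693, 19206636), Rational(-1, 60)) = Rational(-33200693, 1152398160) ≈ -0.028810)
Add(-42178, Mul(-1, I)) = Add(-42178, Mul(-1, Rational(-33200693, 1152398160))) = Add(-42178, Rational(33200693, 1152398160)) = Rational(-48605816391787, 1152398160)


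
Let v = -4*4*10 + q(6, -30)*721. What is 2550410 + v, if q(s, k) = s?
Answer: 2554576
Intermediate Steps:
v = 4166 (v = -4*4*10 + 6*721 = -16*10 + 4326 = -160 + 4326 = 4166)
2550410 + v = 2550410 + 4166 = 2554576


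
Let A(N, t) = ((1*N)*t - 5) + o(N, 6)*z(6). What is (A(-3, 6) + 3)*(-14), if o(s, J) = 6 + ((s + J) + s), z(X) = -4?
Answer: 616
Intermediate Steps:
o(s, J) = 6 + J + 2*s (o(s, J) = 6 + ((J + s) + s) = 6 + (J + 2*s) = 6 + J + 2*s)
A(N, t) = -53 - 8*N + N*t (A(N, t) = ((1*N)*t - 5) + (6 + 6 + 2*N)*(-4) = (N*t - 5) + (12 + 2*N)*(-4) = (-5 + N*t) + (-48 - 8*N) = -53 - 8*N + N*t)
(A(-3, 6) + 3)*(-14) = ((-53 - 8*(-3) - 3*6) + 3)*(-14) = ((-53 + 24 - 18) + 3)*(-14) = (-47 + 3)*(-14) = -44*(-14) = 616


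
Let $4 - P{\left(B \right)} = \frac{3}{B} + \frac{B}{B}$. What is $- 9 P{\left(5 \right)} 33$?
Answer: $- \frac{3564}{5} \approx -712.8$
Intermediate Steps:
$P{\left(B \right)} = 3 - \frac{3}{B}$ ($P{\left(B \right)} = 4 - \left(\frac{3}{B} + \frac{B}{B}\right) = 4 - \left(\frac{3}{B} + 1\right) = 4 - \left(1 + \frac{3}{B}\right) = 3 - \frac{3}{B}$)
$- 9 P{\left(5 \right)} 33 = - 9 \left(3 - \frac{3}{5}\right) 33 = \left(-9\right) \frac{12}{5} \cdot 33 = \left(- \frac{108}{5}\right) 33 = - \frac{3564}{5}$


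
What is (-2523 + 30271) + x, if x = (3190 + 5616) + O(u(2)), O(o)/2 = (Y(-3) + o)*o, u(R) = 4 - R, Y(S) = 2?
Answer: 36570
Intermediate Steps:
O(o) = 2*o*(2 + o) (O(o) = 2*((2 + o)*o) = 2*(o*(2 + o)) = 2*o*(2 + o))
x = 8822 (x = (3190 + 5616) + 2*(4 - 1*2)*(2 + (4 - 1*2)) = 8806 + 2*(4 - 2)*(2 + (4 - 2)) = 8806 + 2*2*(2 + 2) = 8806 + 2*2*4 = 8806 + 16 = 8822)
(-2523 + 30271) + x = (-2523 + 30271) + 8822 = 27748 + 8822 = 36570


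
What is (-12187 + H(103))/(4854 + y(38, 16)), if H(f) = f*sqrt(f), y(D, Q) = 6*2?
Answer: -12187/4866 + 103*sqrt(103)/4866 ≈ -2.2897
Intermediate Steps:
y(D, Q) = 12
H(f) = f**(3/2)
(-12187 + H(103))/(4854 + y(38, 16)) = (-12187 + 103**(3/2))/(4854 + 12) = (-12187 + 103*sqrt(103))/4866 = (-12187 + 103*sqrt(103))*(1/4866) = -12187/4866 + 103*sqrt(103)/4866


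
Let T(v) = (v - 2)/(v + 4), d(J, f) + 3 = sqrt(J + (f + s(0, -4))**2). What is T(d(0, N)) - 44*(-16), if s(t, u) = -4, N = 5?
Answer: 702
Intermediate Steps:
d(J, f) = -3 + sqrt(J + (-4 + f)**2) (d(J, f) = -3 + sqrt(J + (f - 4)**2) = -3 + sqrt(J + (-4 + f)**2))
T(v) = (-2 + v)/(4 + v)
T(d(0, N)) - 44*(-16) = (-2 + (-3 + sqrt(0 + (-4 + 5)**2)))/(4 + (-3 + sqrt(0 + (-4 + 5)**2))) - 44*(-16) = (-2 + (-3 + sqrt(0 + 1**2)))/(4 + (-3 + sqrt(0 + 1**2))) + 704 = (-2 + (-3 + sqrt(0 + 1)))/(4 + (-3 + sqrt(0 + 1))) + 704 = (-2 + (-3 + sqrt(1)))/(4 + (-3 + sqrt(1))) + 704 = (-2 + (-3 + 1))/(4 + (-3 + 1)) + 704 = (-2 - 2)/(4 - 2) + 704 = -4/2 + 704 = (1/2)*(-4) + 704 = -2 + 704 = 702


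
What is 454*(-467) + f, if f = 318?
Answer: -211700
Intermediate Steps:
454*(-467) + f = 454*(-467) + 318 = -212018 + 318 = -211700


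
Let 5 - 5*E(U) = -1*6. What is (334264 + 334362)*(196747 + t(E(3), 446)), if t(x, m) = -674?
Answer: 131099505698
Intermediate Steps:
E(U) = 11/5 (E(U) = 1 - (-1)*6/5 = 1 - 1/5*(-6) = 1 + 6/5 = 11/5)
(334264 + 334362)*(196747 + t(E(3), 446)) = (334264 + 334362)*(196747 - 674) = 668626*196073 = 131099505698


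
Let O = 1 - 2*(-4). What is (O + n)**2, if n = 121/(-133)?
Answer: 1157776/17689 ≈ 65.452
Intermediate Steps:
O = 9 (O = 1 + 8 = 9)
n = -121/133 (n = 121*(-1/133) = -121/133 ≈ -0.90977)
(O + n)**2 = (9 - 121/133)**2 = (1076/133)**2 = 1157776/17689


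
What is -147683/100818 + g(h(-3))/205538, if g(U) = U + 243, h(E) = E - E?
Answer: -7582492420/5180482521 ≈ -1.4637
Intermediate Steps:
h(E) = 0
g(U) = 243 + U
-147683/100818 + g(h(-3))/205538 = -147683/100818 + (243 + 0)/205538 = -147683*1/100818 + 243*(1/205538) = -147683/100818 + 243/205538 = -7582492420/5180482521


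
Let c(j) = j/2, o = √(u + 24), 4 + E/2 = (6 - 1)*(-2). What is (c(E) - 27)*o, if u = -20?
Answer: -82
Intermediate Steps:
E = -28 (E = -8 + 2*((6 - 1)*(-2)) = -8 + 2*(5*(-2)) = -8 + 2*(-10) = -8 - 20 = -28)
o = 2 (o = √(-20 + 24) = √4 = 2)
c(j) = j/2 (c(j) = j*(½) = j/2)
(c(E) - 27)*o = ((½)*(-28) - 27)*2 = (-14 - 27)*2 = -41*2 = -82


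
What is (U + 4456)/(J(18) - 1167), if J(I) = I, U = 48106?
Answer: -52562/1149 ≈ -45.746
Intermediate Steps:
(U + 4456)/(J(18) - 1167) = (48106 + 4456)/(18 - 1167) = 52562/(-1149) = 52562*(-1/1149) = -52562/1149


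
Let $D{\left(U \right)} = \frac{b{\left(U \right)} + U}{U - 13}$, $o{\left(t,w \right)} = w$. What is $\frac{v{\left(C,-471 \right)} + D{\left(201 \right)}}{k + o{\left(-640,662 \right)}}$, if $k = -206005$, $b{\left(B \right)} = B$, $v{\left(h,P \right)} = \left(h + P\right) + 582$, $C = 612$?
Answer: $- \frac{68163}{19302242} \approx -0.0035314$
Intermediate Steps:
$v{\left(h,P \right)} = 582 + P + h$ ($v{\left(h,P \right)} = \left(P + h\right) + 582 = 582 + P + h$)
$D{\left(U \right)} = \frac{2 U}{-13 + U}$ ($D{\left(U \right)} = \frac{U + U}{U - 13} = \frac{2 U}{-13 + U}$)
$\frac{v{\left(C,-471 \right)} + D{\left(201 \right)}}{k + o{\left(-640,662 \right)}} = \frac{\left(582 - 471 + 612\right) + 2 \cdot 201 \frac{1}{-13 + 201}}{-206005 + 662} = \frac{723 + 2 \cdot 201 \cdot \frac{1}{188}}{-205343} = \left(723 + 2 \cdot 201 \cdot \frac{1}{188}\right) \left(- \frac{1}{205343}\right) = \left(723 + \frac{201}{94}\right) \left(- \frac{1}{205343}\right) = \frac{68163}{94} \left(- \frac{1}{205343}\right) = - \frac{68163}{19302242}$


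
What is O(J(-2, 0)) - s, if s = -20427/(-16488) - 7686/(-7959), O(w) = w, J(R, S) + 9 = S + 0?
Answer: -23339003/2082984 ≈ -11.205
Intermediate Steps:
J(R, S) = -9 + S (J(R, S) = -9 + (S + 0) = -9 + S)
s = 4592147/2082984 (s = -20427*(-1/16488) - 7686*(-1/7959) = 6809/5496 + 366/379 = 4592147/2082984 ≈ 2.2046)
O(J(-2, 0)) - s = (-9 + 0) - 1*4592147/2082984 = -9 - 4592147/2082984 = -23339003/2082984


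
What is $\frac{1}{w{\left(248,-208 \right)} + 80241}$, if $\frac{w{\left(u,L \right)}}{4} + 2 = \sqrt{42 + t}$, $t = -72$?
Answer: $\frac{80233}{6437334769} - \frac{4 i \sqrt{30}}{6437334769} \approx 1.2464 \cdot 10^{-5} - 3.4034 \cdot 10^{-9} i$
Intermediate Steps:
$w{\left(u,L \right)} = -8 + 4 i \sqrt{30}$ ($w{\left(u,L \right)} = -8 + 4 \sqrt{42 - 72} = -8 + 4 \sqrt{-30} = -8 + 4 i \sqrt{30}$)
$\frac{1}{w{\left(248,-208 \right)} + 80241} = \frac{1}{\left(-8 + 4 i \sqrt{30}\right) + 80241} = \frac{1}{80233 + 4 i \sqrt{30}}$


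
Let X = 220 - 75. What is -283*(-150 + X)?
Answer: 1415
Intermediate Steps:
X = 145
-283*(-150 + X) = -283*(-150 + 145) = -283*(-5) = 1415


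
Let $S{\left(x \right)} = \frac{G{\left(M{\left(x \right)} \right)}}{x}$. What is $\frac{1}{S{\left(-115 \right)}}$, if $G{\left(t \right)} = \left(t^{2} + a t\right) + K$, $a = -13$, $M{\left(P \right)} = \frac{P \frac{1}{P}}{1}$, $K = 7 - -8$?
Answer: $- \frac{115}{3} \approx -38.333$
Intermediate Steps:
$K = 15$ ($K = 7 + 8 = 15$)
$M{\left(P \right)} = 1$ ($M{\left(P \right)} = 1 \cdot 1 = 1$)
$G{\left(t \right)} = 15 + t^{2} - 13 t$ ($G{\left(t \right)} = \left(t^{2} - 13 t\right) + 15 = 15 + t^{2} - 13 t$)
$S{\left(x \right)} = \frac{3}{x}$ ($S{\left(x \right)} = \frac{15 + 1^{2} - 13}{x} = \frac{15 + 1 - 13}{x} = \frac{3}{x}$)
$\frac{1}{S{\left(-115 \right)}} = \frac{1}{3 \frac{1}{-115}} = \frac{1}{3 \left(- \frac{1}{115}\right)} = \frac{1}{- \frac{3}{115}} = - \frac{115}{3}$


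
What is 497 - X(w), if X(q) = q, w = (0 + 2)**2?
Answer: 493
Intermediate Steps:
w = 4 (w = 2**2 = 4)
497 - X(w) = 497 - 1*4 = 497 - 4 = 493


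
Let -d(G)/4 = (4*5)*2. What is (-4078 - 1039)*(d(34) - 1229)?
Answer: 7107513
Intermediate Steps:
d(G) = -160 (d(G) = -4*4*5*2 = -80*2 = -4*40 = -160)
(-4078 - 1039)*(d(34) - 1229) = (-4078 - 1039)*(-160 - 1229) = -5117*(-1389) = 7107513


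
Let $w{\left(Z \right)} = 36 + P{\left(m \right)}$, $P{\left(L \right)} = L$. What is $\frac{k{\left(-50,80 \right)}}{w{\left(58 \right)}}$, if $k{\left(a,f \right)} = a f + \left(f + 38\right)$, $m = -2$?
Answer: $- \frac{1941}{17} \approx -114.18$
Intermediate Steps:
$k{\left(a,f \right)} = 38 + f + a f$ ($k{\left(a,f \right)} = a f + \left(38 + f\right) = 38 + f + a f$)
$w{\left(Z \right)} = 34$ ($w{\left(Z \right)} = 36 - 2 = 34$)
$\frac{k{\left(-50,80 \right)}}{w{\left(58 \right)}} = \frac{38 + 80 - 4000}{34} = \left(38 + 80 - 4000\right) \frac{1}{34} = \left(-3882\right) \frac{1}{34} = - \frac{1941}{17}$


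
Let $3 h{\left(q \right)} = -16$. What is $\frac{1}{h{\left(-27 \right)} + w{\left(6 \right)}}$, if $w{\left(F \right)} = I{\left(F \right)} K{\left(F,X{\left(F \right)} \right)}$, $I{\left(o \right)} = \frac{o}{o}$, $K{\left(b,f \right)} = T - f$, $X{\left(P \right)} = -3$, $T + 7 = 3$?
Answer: $- \frac{3}{19} \approx -0.15789$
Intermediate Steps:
$T = -4$ ($T = -7 + 3 = -4$)
$h{\left(q \right)} = - \frac{16}{3}$ ($h{\left(q \right)} = \frac{1}{3} \left(-16\right) = - \frac{16}{3}$)
$K{\left(b,f \right)} = -4 - f$
$I{\left(o \right)} = 1$
$w{\left(F \right)} = -1$ ($w{\left(F \right)} = 1 \left(-4 - -3\right) = 1 \left(-4 + 3\right) = 1 \left(-1\right) = -1$)
$\frac{1}{h{\left(-27 \right)} + w{\left(6 \right)}} = \frac{1}{- \frac{16}{3} - 1} = \frac{1}{- \frac{19}{3}} = - \frac{3}{19}$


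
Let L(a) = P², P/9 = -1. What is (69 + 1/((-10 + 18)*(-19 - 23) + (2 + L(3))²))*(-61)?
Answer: -27581638/6553 ≈ -4209.0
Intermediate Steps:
P = -9 (P = 9*(-1) = -9)
L(a) = 81 (L(a) = (-9)² = 81)
(69 + 1/((-10 + 18)*(-19 - 23) + (2 + L(3))²))*(-61) = (69 + 1/((-10 + 18)*(-19 - 23) + (2 + 81)²))*(-61) = (69 + 1/(8*(-42) + 83²))*(-61) = (69 + 1/(-336 + 6889))*(-61) = (69 + 1/6553)*(-61) = (452158/6553)*(-61) = -27581638/6553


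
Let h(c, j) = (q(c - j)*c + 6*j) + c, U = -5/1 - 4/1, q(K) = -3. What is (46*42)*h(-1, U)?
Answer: -100464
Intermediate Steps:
U = -9 (U = -5*1 - 4*1 = -5 - 4 = -9)
h(c, j) = -2*c + 6*j (h(c, j) = (-3*c + 6*j) + c = -2*c + 6*j)
(46*42)*h(-1, U) = (46*42)*(-2*(-1) + 6*(-9)) = 1932*(2 - 54) = 1932*(-52) = -100464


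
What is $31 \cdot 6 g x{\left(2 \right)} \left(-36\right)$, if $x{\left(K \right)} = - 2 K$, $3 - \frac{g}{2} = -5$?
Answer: $428544$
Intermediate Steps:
$g = 16$ ($g = 6 - -10 = 6 + 10 = 16$)
$31 \cdot 6 g x{\left(2 \right)} \left(-36\right) = 31 \cdot 6 \cdot 16 \left(\left(-2\right) 2\right) \left(-36\right) = 31 \cdot 96 \left(-4\right) \left(-36\right) = 31 \left(-384\right) \left(-36\right) = \left(-11904\right) \left(-36\right) = 428544$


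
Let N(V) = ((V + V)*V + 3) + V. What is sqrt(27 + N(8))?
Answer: sqrt(166) ≈ 12.884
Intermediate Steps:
N(V) = 3 + V + 2*V**2 (N(V) = ((2*V)*V + 3) + V = (2*V**2 + 3) + V = (3 + 2*V**2) + V = 3 + V + 2*V**2)
sqrt(27 + N(8)) = sqrt(27 + (3 + 8 + 2*8**2)) = sqrt(27 + (3 + 8 + 2*64)) = sqrt(27 + (3 + 8 + 128)) = sqrt(27 + 139) = sqrt(166)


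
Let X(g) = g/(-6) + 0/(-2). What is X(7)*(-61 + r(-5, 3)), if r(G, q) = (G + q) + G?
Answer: 238/3 ≈ 79.333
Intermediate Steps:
r(G, q) = q + 2*G
X(g) = -g/6 (X(g) = g*(-1/6) + 0*(-1/2) = -g/6 + 0 = -g/6)
X(7)*(-61 + r(-5, 3)) = (-1/6*7)*(-61 + (3 + 2*(-5))) = -7*(-61 + (3 - 10))/6 = -7*(-61 - 7)/6 = -7/6*(-68) = 238/3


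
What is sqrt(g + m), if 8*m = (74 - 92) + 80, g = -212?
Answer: I*sqrt(817)/2 ≈ 14.292*I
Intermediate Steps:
m = 31/4 (m = ((74 - 92) + 80)/8 = (-18 + 80)/8 = (1/8)*62 = 31/4 ≈ 7.7500)
sqrt(g + m) = sqrt(-212 + 31/4) = sqrt(-817/4) = I*sqrt(817)/2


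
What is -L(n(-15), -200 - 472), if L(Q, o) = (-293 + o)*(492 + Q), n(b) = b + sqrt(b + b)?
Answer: 460305 + 965*I*sqrt(30) ≈ 4.6031e+5 + 5285.5*I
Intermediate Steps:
n(b) = b + sqrt(2)*sqrt(b) (n(b) = b + sqrt(2*b) = b + sqrt(2)*sqrt(b))
-L(n(-15), -200 - 472) = -(-144156 - 293*(-15 + sqrt(2)*sqrt(-15)) + 492*(-200 - 472) + (-15 + sqrt(2)*sqrt(-15))*(-200 - 472)) = -(-144156 - 293*(-15 + sqrt(2)*(I*sqrt(15))) + 492*(-672) + (-15 + sqrt(2)*(I*sqrt(15)))*(-672)) = -(-144156 - 293*(-15 + I*sqrt(30)) - 330624 + (-15 + I*sqrt(30))*(-672)) = -(-144156 + (4395 - 293*I*sqrt(30)) - 330624 + (10080 - 672*I*sqrt(30))) = -(-460305 - 965*I*sqrt(30)) = 460305 + 965*I*sqrt(30)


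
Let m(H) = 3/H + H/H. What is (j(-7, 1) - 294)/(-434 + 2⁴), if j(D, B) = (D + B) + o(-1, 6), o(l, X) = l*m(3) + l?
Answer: 303/418 ≈ 0.72488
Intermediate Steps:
m(H) = 1 + 3/H (m(H) = 3/H + 1 = 1 + 3/H)
o(l, X) = 3*l (o(l, X) = l*((3 + 3)/3) + l = l*((⅓)*6) + l = l*2 + l = 2*l + l = 3*l)
j(D, B) = -3 + B + D (j(D, B) = (D + B) + 3*(-1) = (B + D) - 3 = -3 + B + D)
(j(-7, 1) - 294)/(-434 + 2⁴) = ((-3 + 1 - 7) - 294)/(-434 + 2⁴) = (-9 - 294)/(-434 + 16) = -303/(-418) = -303*(-1/418) = 303/418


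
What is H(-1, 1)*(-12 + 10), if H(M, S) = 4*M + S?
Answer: 6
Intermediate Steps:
H(M, S) = S + 4*M
H(-1, 1)*(-12 + 10) = (1 + 4*(-1))*(-12 + 10) = (1 - 4)*(-2) = -3*(-2) = 6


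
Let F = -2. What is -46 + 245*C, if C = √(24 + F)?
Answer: -46 + 245*√22 ≈ 1103.2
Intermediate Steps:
C = √22 (C = √(24 - 2) = √22 ≈ 4.6904)
-46 + 245*C = -46 + 245*√22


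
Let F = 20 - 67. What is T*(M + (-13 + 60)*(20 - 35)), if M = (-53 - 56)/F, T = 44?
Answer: -1453144/47 ≈ -30918.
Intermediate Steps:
F = -47
M = 109/47 (M = (-53 - 56)/(-47) = -109*(-1/47) = 109/47 ≈ 2.3191)
T*(M + (-13 + 60)*(20 - 35)) = 44*(109/47 + (-13 + 60)*(20 - 35)) = 44*(109/47 + 47*(-15)) = 44*(109/47 - 705) = 44*(-33026/47) = -1453144/47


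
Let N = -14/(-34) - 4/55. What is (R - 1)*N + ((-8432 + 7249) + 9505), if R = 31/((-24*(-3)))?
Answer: 560224043/67320 ≈ 8321.8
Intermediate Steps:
N = 317/935 (N = -14*(-1/34) - 4*1/55 = 7/17 - 4/55 = 317/935 ≈ 0.33904)
R = 31/72 ≈ 0.43056
(R - 1)*N + ((-8432 + 7249) + 9505) = (31/72 - 1)*(317/935) + ((-8432 + 7249) + 9505) = -41/72*317/935 + (-1183 + 9505) = -12997/67320 + 8322 = 560224043/67320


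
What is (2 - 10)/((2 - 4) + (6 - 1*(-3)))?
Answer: -8/7 ≈ -1.1429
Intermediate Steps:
(2 - 10)/((2 - 4) + (6 - 1*(-3))) = -8/(-2 + (6 + 3)) = -8/(-2 + 9) = -8/7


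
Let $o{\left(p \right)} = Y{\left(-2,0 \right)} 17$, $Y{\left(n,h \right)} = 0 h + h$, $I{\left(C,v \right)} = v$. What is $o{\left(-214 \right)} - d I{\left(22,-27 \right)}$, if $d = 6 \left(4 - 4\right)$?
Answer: $0$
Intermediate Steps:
$d = 0$ ($d = 6 \cdot 0 = 0$)
$Y{\left(n,h \right)} = h$ ($Y{\left(n,h \right)} = 0 + h = h$)
$o{\left(p \right)} = 0$ ($o{\left(p \right)} = 0 \cdot 17 = 0$)
$o{\left(-214 \right)} - d I{\left(22,-27 \right)} = 0 - 0 \left(-27\right) = 0 - 0 = 0 + 0 = 0$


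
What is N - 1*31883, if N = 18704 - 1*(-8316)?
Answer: -4863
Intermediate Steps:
N = 27020 (N = 18704 + 8316 = 27020)
N - 1*31883 = 27020 - 1*31883 = 27020 - 31883 = -4863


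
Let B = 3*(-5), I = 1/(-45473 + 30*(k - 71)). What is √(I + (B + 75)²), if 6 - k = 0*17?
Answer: √8096187296977/47423 ≈ 60.000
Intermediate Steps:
k = 6 (k = 6 - 0*17 = 6 - 1*0 = 6 + 0 = 6)
I = -1/47423 (I = 1/(-45473 + 30*(6 - 71)) = 1/(-45473 + 30*(-65)) = 1/(-45473 - 1950) = 1/(-47423) = -1/47423 ≈ -2.1087e-5)
B = -15
√(I + (B + 75)²) = √(-1/47423 + (-15 + 75)²) = √(-1/47423 + 60²) = √(-1/47423 + 3600) = √(170722799/47423) = √8096187296977/47423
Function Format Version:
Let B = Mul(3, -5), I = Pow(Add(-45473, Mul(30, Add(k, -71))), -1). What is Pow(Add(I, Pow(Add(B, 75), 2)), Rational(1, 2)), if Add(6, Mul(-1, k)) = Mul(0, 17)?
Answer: Mul(Rational(1, 47423), Pow(8096187296977, Rational(1, 2))) ≈ 60.000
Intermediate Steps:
k = 6 (k = Add(6, Mul(-1, Mul(0, 17))) = Add(6, Mul(-1, 0)) = Add(6, 0) = 6)
I = Rational(-1, 47423) (I = Pow(Add(-45473, Mul(30, Add(6, -71))), -1) = Pow(Add(-45473, Mul(30, -65)), -1) = Pow(Add(-45473, -1950), -1) = Pow(-47423, -1) = Rational(-1, 47423) ≈ -2.1087e-5)
B = -15
Pow(Add(I, Pow(Add(B, 75), 2)), Rational(1, 2)) = Pow(Add(Rational(-1, 47423), Pow(Add(-15, 75), 2)), Rational(1, 2)) = Pow(Add(Rational(-1, 47423), Pow(60, 2)), Rational(1, 2)) = Pow(Add(Rational(-1, 47423), 3600), Rational(1, 2)) = Pow(Rational(170722799, 47423), Rational(1, 2)) = Mul(Rational(1, 47423), Pow(8096187296977, Rational(1, 2)))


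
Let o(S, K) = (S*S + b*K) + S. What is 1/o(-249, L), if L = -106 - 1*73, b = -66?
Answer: 1/73566 ≈ 1.3593e-5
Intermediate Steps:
L = -179 (L = -106 - 73 = -179)
o(S, K) = S + S² - 66*K (o(S, K) = (S*S - 66*K) + S = (S² - 66*K) + S = S + S² - 66*K)
1/o(-249, L) = 1/(-249 + (-249)² - 66*(-179)) = 1/(-249 + 62001 + 11814) = 1/73566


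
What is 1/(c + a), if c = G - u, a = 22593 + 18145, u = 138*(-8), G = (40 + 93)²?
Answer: 1/59531 ≈ 1.6798e-5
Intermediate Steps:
G = 17689 (G = 133² = 17689)
u = -1104
a = 40738
c = 18793 (c = 17689 - 1*(-1104) = 17689 + 1104 = 18793)
1/(c + a) = 1/(18793 + 40738) = 1/59531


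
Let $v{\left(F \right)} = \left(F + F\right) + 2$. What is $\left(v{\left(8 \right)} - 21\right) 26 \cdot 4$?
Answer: $-312$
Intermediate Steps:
$v{\left(F \right)} = 2 + 2 F$ ($v{\left(F \right)} = 2 F + 2 = 2 + 2 F$)
$\left(v{\left(8 \right)} - 21\right) 26 \cdot 4 = \left(\left(2 + 2 \cdot 8\right) - 21\right) 26 \cdot 4 = \left(\left(2 + 16\right) - 21\right) 104 = \left(18 - 21\right) 104 = \left(-3\right) 104 = -312$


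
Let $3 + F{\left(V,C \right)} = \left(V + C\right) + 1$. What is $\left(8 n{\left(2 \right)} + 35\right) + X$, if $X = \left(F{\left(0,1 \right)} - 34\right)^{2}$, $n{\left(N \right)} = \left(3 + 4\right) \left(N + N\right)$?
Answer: $1484$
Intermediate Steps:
$n{\left(N \right)} = 14 N$ ($n{\left(N \right)} = 7 \cdot 2 N = 14 N$)
$F{\left(V,C \right)} = -2 + C + V$ ($F{\left(V,C \right)} = -3 + \left(\left(V + C\right) + 1\right) = -3 + \left(\left(C + V\right) + 1\right) = -3 + \left(1 + C + V\right) = -2 + C + V$)
$X = 1225$ ($X = \left(\left(-2 + 1 + 0\right) - 34\right)^{2} = \left(-1 - 34\right)^{2} = \left(-35\right)^{2} = 1225$)
$\left(8 n{\left(2 \right)} + 35\right) + X = \left(8 \cdot 14 \cdot 2 + 35\right) + 1225 = \left(8 \cdot 28 + 35\right) + 1225 = \left(224 + 35\right) + 1225 = 259 + 1225 = 1484$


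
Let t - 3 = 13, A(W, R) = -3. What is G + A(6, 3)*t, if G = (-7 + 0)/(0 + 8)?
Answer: -391/8 ≈ -48.875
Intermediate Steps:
t = 16 (t = 3 + 13 = 16)
G = -7/8 ≈ -0.87500
G + A(6, 3)*t = -7/8 - 3*16 = -7/8 - 48 = -391/8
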